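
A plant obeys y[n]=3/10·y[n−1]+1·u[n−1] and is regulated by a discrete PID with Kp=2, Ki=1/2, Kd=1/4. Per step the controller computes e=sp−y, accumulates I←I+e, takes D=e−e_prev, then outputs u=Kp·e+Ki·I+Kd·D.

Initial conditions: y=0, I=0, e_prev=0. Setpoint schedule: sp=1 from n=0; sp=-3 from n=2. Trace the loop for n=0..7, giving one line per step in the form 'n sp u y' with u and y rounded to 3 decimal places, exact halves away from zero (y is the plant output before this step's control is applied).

(exact arithmetic carried between steps; '≈' marks a value shown rounded to 6 d.p. or computed from one; I and e_prev carry over from the previous line; the table rounds u and y to 3 d.p., halves away from zero)
n=0: y=0, sp=1, e=sp−y=1; I=1, D=e−e_prev=1; u=2·1+1/2·1+1/4·1=2.75; next y=3/10·0+1·2.75=2.75
n=1: y=2.75, sp=1, e=sp−y=-1.75; I=-0.75, D=e−e_prev=-2.75; u=2·(-1.75)+1/2·(-0.75)+1/4·(-2.75)=-4.5625; next y=3/10·2.75+1·(-4.5625)=-3.7375
n=2: y=-3.7375, sp=-3, e=sp−y=0.7375; I=-0.0125, D=e−e_prev=2.4875; u=2·0.7375+1/2·(-0.0125)+1/4·2.4875=2.090625; next y=3/10·(-3.7375)+1·2.090625=0.969375
n=3: y=0.969375, sp=-3, e=sp−y=-3.969375; I=-3.981875, D=e−e_prev=-4.706875; u=2·(-3.969375)+1/2·(-3.981875)+1/4·(-4.706875)≈-11.106406; next y=3/10·0.969375+1·(-11.106406)≈-10.815594
n=4: y≈-10.815594, sp=-3, e=sp−y≈7.815594; I≈3.833719, D=e−e_prev≈11.784969; u=2·7.815594+1/2·3.833719+1/4·11.784969≈20.494289; next y=3/10·(-10.815594)+1·20.494289≈17.249611
n=5: y≈17.249611, sp=-3, e=sp−y≈-20.249611; I≈-16.415892, D=e−e_prev≈-28.065205; u=2·(-20.249611)+1/2·(-16.415892)+1/4·(-28.065205)≈-55.723469; next y=3/10·17.249611+1·(-55.723469)≈-50.548586
n=6: y≈-50.548586, sp=-3, e=sp−y≈47.548586; I≈31.132694, D=e−e_prev≈67.798197; u=2·47.548586+1/2·31.132694+1/4·67.798197≈127.613068; next y=3/10·(-50.548586)+1·127.613068≈112.448492
n=7: y≈112.448492, sp=-3, e=sp−y≈-115.448492; I≈-84.315798, D=e−e_prev≈-162.997078; u=2·(-115.448492)+1/2·(-84.315798)+1/4·(-162.997078)≈-313.804153; next y=3/10·112.448492+1·(-313.804153)≈-280.069605

0 1 2.750 0.000
1 1 -4.563 2.750
2 -3 2.091 -3.738
3 -3 -11.106 0.969
4 -3 20.494 -10.816
5 -3 -55.723 17.250
6 -3 127.613 -50.549
7 -3 -313.804 112.448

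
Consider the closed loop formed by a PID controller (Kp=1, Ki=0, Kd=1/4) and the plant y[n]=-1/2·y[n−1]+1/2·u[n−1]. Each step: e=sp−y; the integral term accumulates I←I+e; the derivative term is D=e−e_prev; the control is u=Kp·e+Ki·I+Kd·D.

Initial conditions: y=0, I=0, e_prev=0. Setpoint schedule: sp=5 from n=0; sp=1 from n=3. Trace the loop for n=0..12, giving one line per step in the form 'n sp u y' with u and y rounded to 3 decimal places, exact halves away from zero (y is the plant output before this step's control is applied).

0 5 6.250 0.000
1 5 1.094 3.125
2 5 7.051 -1.016
3 1 -5.295 4.033
4 1 7.839 -4.664
5 1 -7.980 6.251
6 1 11.458 -7.116
7 1 -12.388 9.287
8 1 16.868 -10.837
9 1 -19.025 13.853
10 1 25.012 -16.439
11 1 -29.017 20.726
12 1 37.270 -24.871

(exact arithmetic carried between steps; '≈' marks a value shown rounded to 6 d.p. or computed from one; I and e_prev carry over from the previous line; the table rounds u and y to 3 d.p., halves away from zero)
n=0: y=0, sp=5, e=sp−y=5; I=5, D=e−e_prev=5; u=1·5+0·5+1/4·5=6.25; next y=-1/2·0+1/2·6.25=3.125
n=1: y=3.125, sp=5, e=sp−y=1.875; I=6.875, D=e−e_prev=-3.125; u=1·1.875+0·6.875+1/4·(-3.125)=1.09375; next y=-1/2·3.125+1/2·1.09375=-1.015625
n=2: y=-1.015625, sp=5, e=sp−y=6.015625; I=12.890625, D=e−e_prev=4.140625; u=1·6.015625+0·12.890625+1/4·4.140625≈7.050781; next y=-1/2·(-1.015625)+1/2·7.050781≈4.033203
n=3: y≈4.033203, sp=1, e=sp−y≈-3.033203; I≈9.857422, D=e−e_prev≈-9.048828; u=1·(-3.033203)+0·9.857422+1/4·(-9.048828)≈-5.295410; next y=-1/2·4.033203+1/2·(-5.295410)≈-4.664307
n=4: y≈-4.664307, sp=1, e=sp−y≈5.664307; I≈15.521729, D=e−e_prev≈8.697510; u=1·5.664307+0·15.521729+1/4·8.697510≈7.838684; next y=-1/2·(-4.664307)+1/2·7.838684≈6.251495
n=5: y≈6.251495, sp=1, e=sp−y≈-5.251495; I≈10.270233, D=e−e_prev≈-10.915802; u=1·(-5.251495)+0·10.270233+1/4·(-10.915802)≈-7.980446; next y=-1/2·6.251495+1/2·(-7.980446)≈-7.115971
n=6: y≈-7.115971, sp=1, e=sp−y≈8.115971; I≈18.386204, D=e−e_prev≈13.367466; u=1·8.115971+0·18.386204+1/4·13.367466≈11.457837; next y=-1/2·(-7.115971)+1/2·11.457837≈9.286904
n=7: y≈9.286904, sp=1, e=sp−y≈-8.286904; I≈10.099300, D=e−e_prev≈-16.402874; u=1·(-8.286904)+0·10.099300+1/4·(-16.402874)≈-12.387622; next y=-1/2·9.286904+1/2·(-12.387622)≈-10.837263
n=8: y≈-10.837263, sp=1, e=sp−y≈11.837263; I≈21.936563, D=e−e_prev≈20.124167; u=1·11.837263+0·21.936563+1/4·20.124167≈16.868305; next y=-1/2·(-10.837263)+1/2·16.868305≈13.852784
n=9: y≈13.852784, sp=1, e=sp−y≈-12.852784; I≈9.083779, D=e−e_prev≈-24.690047; u=1·(-12.852784)+0·9.083779+1/4·(-24.690047)≈-19.025296; next y=-1/2·13.852784+1/2·(-19.025296)≈-16.439040
n=10: y≈-16.439040, sp=1, e=sp−y≈17.439040; I≈26.522819, D=e−e_prev≈30.291824; u=1·17.439040+0·26.522819+1/4·30.291824≈25.011996; next y=-1/2·(-16.439040)+1/2·25.011996≈20.725518
n=11: y≈20.725518, sp=1, e=sp−y≈-19.725518; I≈6.797301, D=e−e_prev≈-37.164558; u=1·(-19.725518)+0·6.797301+1/4·(-37.164558)≈-29.016657; next y=-1/2·20.725518+1/2·(-29.016657)≈-24.871088
n=12: y≈-24.871088, sp=1, e=sp−y≈25.871088; I≈32.668389, D=e−e_prev≈45.596606; u=1·25.871088+0·32.668389+1/4·45.596606≈37.270239; next y=-1/2·(-24.871088)+1/2·37.270239≈31.070663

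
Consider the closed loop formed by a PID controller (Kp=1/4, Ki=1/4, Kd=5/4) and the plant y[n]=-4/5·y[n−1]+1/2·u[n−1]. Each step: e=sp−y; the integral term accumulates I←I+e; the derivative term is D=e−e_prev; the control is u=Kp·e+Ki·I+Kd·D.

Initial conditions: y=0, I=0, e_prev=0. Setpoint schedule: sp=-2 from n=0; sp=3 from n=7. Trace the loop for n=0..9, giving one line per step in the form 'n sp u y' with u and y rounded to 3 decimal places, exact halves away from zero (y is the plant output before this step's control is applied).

(exact arithmetic carried between steps; '≈' marks a value shown rounded to 6 d.p. or computed from one; I and e_prev carry over from the previous line; the table rounds u and y to 3 d.p., halves away from zero)
n=0: y=0, sp=-2, e=sp−y=-2; I=-2, D=e−e_prev=-2; u=1/4·(-2)+1/4·(-2)+5/4·(-2)=-3.5; next y=-4/5·0+1/2·(-3.5)=-1.75
n=1: y=-1.75, sp=-2, e=sp−y=-0.25; I=-2.25, D=e−e_prev=1.75; u=1/4·(-0.25)+1/4·(-2.25)+5/4·1.75=1.5625; next y=-4/5·(-1.75)+1/2·1.5625=2.18125
n=2: y=2.18125, sp=-2, e=sp−y=-4.18125; I=-6.43125, D=e−e_prev=-3.93125; u=1/4·(-4.18125)+1/4·(-6.43125)+5/4·(-3.93125)≈-7.567188; next y=-4/5·2.18125+1/2·(-7.567188)≈-5.528594
n=3: y≈-5.528594, sp=-2, e=sp−y≈3.528594; I≈-2.902656, D=e−e_prev≈7.709844; u=1/4·3.528594+1/4·(-2.902656)+5/4·7.709844≈9.793789; next y=-4/5·(-5.528594)+1/2·9.793789≈9.319770
n=4: y≈9.319770, sp=-2, e=sp−y≈-11.319770; I≈-14.222426, D=e−e_prev≈-14.848363; u=1/4·(-11.319770)+1/4·(-14.222426)+5/4·(-14.848363)≈-24.946003; next y=-4/5·9.319770+1/2·(-24.946003)≈-19.928817
n=5: y≈-19.928817, sp=-2, e=sp−y≈17.928817; I≈3.706391, D=e−e_prev≈29.248587; u=1/4·17.928817+1/4·3.706391+5/4·29.248587≈41.969535; next y=-4/5·(-19.928817)+1/2·41.969535≈36.927821
n=6: y≈36.927821, sp=-2, e=sp−y≈-38.927821; I≈-35.221430, D=e−e_prev≈-56.856638; u=1/4·(-38.927821)+1/4·(-35.221430)+5/4·(-56.856638)≈-89.608111; next y=-4/5·36.927821+1/2·(-89.608111)≈-74.346313
n=7: y≈-74.346313, sp=3, e=sp−y≈77.346313; I≈42.124882, D=e−e_prev≈116.274134; u=1/4·77.346313+1/4·42.124882+5/4·116.274134≈175.210466; next y=-4/5·(-74.346313)+1/2·175.210466≈147.082283
n=8: y≈147.082283, sp=3, e=sp−y≈-144.082283; I≈-101.957401, D=e−e_prev≈-221.428596; u=1/4·(-144.082283)+1/4·(-101.957401)+5/4·(-221.428596)≈-338.295665; next y=-4/5·147.082283+1/2·(-338.295665)≈-286.813659
n=9: y≈-286.813659, sp=3, e=sp−y≈289.813659; I≈187.856259, D=e−e_prev≈433.895942; u=1/4·289.813659+1/4·187.856259+5/4·433.895942≈661.787407; next y=-4/5·(-286.813659)+1/2·661.787407≈560.344631

0 -2 -3.500 0.000
1 -2 1.563 -1.750
2 -2 -7.567 2.181
3 -2 9.794 -5.529
4 -2 -24.946 9.320
5 -2 41.970 -19.929
6 -2 -89.608 36.928
7 3 175.210 -74.346
8 3 -338.296 147.082
9 3 661.787 -286.814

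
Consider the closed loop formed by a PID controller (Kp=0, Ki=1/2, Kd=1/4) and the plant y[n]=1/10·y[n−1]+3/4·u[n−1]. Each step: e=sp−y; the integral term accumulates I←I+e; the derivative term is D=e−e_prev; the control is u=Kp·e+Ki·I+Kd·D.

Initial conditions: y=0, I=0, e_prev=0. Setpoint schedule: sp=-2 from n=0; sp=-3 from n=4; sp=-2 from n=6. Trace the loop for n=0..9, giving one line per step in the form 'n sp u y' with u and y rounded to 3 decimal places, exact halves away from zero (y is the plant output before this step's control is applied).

(exact arithmetic carried between steps; '≈' marks a value shown rounded to 6 d.p. or computed from one; I and e_prev carry over from the previous line; the table rounds u and y to 3 d.p., halves away from zero)
n=0: y=0, sp=-2, e=sp−y=-2; I=-2, D=e−e_prev=-2; u=0·(-2)+1/2·(-2)+1/4·(-2)=-1.5; next y=1/10·0+3/4·(-1.5)=-1.125
n=1: y=-1.125, sp=-2, e=sp−y=-0.875; I=-2.875, D=e−e_prev=1.125; u=0·(-0.875)+1/2·(-2.875)+1/4·1.125=-1.15625; next y=1/10·(-1.125)+3/4·(-1.15625)≈-0.979688
n=2: y≈-0.979688, sp=-2, e=sp−y≈-1.020313; I≈-3.895313, D=e−e_prev≈-0.145313; u=0·(-1.020313)+1/2·(-3.895313)+1/4·(-0.145313)≈-1.983984; next y=1/10·(-0.979688)+3/4·(-1.983984)≈-1.585957
n=3: y≈-1.585957, sp=-2, e=sp−y≈-0.414043; I≈-4.309355, D=e−e_prev≈0.606270; u=0·(-0.414043)+1/2·(-4.309355)+1/4·0.606270≈-2.003110; next y=1/10·(-1.585957)+3/4·(-2.003110)≈-1.660928
n=4: y≈-1.660928, sp=-3, e=sp−y≈-1.339072; I≈-5.648427, D=e−e_prev≈-0.925029; u=0·(-1.339072)+1/2·(-5.648427)+1/4·(-0.925029)≈-3.055471; next y=1/10·(-1.660928)+3/4·(-3.055471)≈-2.457696
n=5: y≈-2.457696, sp=-3, e=sp−y≈-0.542304; I≈-6.190731, D=e−e_prev≈0.796767; u=0·(-0.542304)+1/2·(-6.190731)+1/4·0.796767≈-2.896174; next y=1/10·(-2.457696)+3/4·(-2.896174)≈-2.417900
n=6: y≈-2.417900, sp=-2, e=sp−y≈0.417900; I≈-5.772831, D=e−e_prev≈0.960204; u=0·0.417900+1/2·(-5.772831)+1/4·0.960204≈-2.646365; next y=1/10·(-2.417900)+3/4·(-2.646365)≈-2.226563
n=7: y≈-2.226563, sp=-2, e=sp−y≈0.226563; I≈-5.546268, D=e−e_prev≈-0.191336; u=0·0.226563+1/2·(-5.546268)+1/4·(-0.191336)≈-2.820968; next y=1/10·(-2.226563)+3/4·(-2.820968)≈-2.338382
n=8: y≈-2.338382, sp=-2, e=sp−y≈0.338382; I≈-5.207885, D=e−e_prev≈0.111819; u=0·0.338382+1/2·(-5.207885)+1/4·0.111819≈-2.575988; next y=1/10·(-2.338382)+3/4·(-2.575988)≈-2.165829
n=9: y≈-2.165829, sp=-2, e=sp−y≈0.165829; I≈-5.042056, D=e−e_prev≈-0.172553; u=0·0.165829+1/2·(-5.042056)+1/4·(-0.172553)≈-2.564166; next y=1/10·(-2.165829)+3/4·(-2.564166)≈-2.139708

0 -2 -1.500 0.000
1 -2 -1.156 -1.125
2 -2 -1.984 -0.980
3 -2 -2.003 -1.586
4 -3 -3.055 -1.661
5 -3 -2.896 -2.458
6 -2 -2.646 -2.418
7 -2 -2.821 -2.227
8 -2 -2.576 -2.338
9 -2 -2.564 -2.166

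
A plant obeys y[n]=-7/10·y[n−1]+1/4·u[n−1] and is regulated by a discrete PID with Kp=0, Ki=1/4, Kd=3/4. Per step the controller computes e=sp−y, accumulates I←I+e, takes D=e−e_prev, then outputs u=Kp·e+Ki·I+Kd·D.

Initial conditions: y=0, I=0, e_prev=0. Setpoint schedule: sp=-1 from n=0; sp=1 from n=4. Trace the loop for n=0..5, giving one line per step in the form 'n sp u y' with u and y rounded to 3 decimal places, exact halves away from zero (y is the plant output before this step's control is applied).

(exact arithmetic carried between steps; '≈' marks a value shown rounded to 6 d.p. or computed from one; I and e_prev carry over from the previous line; the table rounds u and y to 3 d.p., halves away from zero)
n=0: y=0, sp=-1, e=sp−y=-1; I=-1, D=e−e_prev=-1; u=0·(-1)+1/4·(-1)+3/4·(-1)=-1; next y=-7/10·0+1/4·(-1)=-0.25
n=1: y=-0.25, sp=-1, e=sp−y=-0.75; I=-1.75, D=e−e_prev=0.25; u=0·(-0.75)+1/4·(-1.75)+3/4·0.25=-0.25; next y=-7/10·(-0.25)+1/4·(-0.25)=0.1125
n=2: y=0.1125, sp=-1, e=sp−y=-1.1125; I=-2.8625, D=e−e_prev=-0.3625; u=0·(-1.1125)+1/4·(-2.8625)+3/4·(-0.3625)=-0.9875; next y=-7/10·0.1125+1/4·(-0.9875)=-0.325625
n=3: y=-0.325625, sp=-1, e=sp−y=-0.674375; I=-3.536875, D=e−e_prev=0.438125; u=0·(-0.674375)+1/4·(-3.536875)+3/4·0.438125=-0.555625; next y=-7/10·(-0.325625)+1/4·(-0.555625)≈0.089031
n=4: y≈0.089031, sp=1, e=sp−y≈0.910969; I≈-2.625906, D=e−e_prev≈1.585344; u=0·0.910969+1/4·(-2.625906)+3/4·1.585344≈0.532531; next y=-7/10·0.089031+1/4·0.532531≈0.070811
n=5: y≈0.070811, sp=1, e=sp−y≈0.929189; I≈-1.696717, D=e−e_prev≈0.018220; u=0·0.929189+1/4·(-1.696717)+3/4·0.018220≈-0.410514; next y=-7/10·0.070811+1/4·(-0.410514)≈-0.152196

0 -1 -1.000 0.000
1 -1 -0.250 -0.250
2 -1 -0.988 0.113
3 -1 -0.556 -0.326
4 1 0.533 0.089
5 1 -0.411 0.071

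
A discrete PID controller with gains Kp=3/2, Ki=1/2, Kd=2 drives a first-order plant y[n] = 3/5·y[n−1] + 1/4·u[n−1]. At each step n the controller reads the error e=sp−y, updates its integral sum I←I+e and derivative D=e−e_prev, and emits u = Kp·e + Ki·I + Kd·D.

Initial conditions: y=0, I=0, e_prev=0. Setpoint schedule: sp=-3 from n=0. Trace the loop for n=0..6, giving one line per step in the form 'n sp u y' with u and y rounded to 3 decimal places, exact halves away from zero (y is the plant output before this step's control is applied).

(exact arithmetic carried between steps; '≈' marks a value shown rounded to 6 d.p. or computed from one; I and e_prev carry over from the previous line; the table rounds u and y to 3 d.p., halves away from zero)
n=0: y=0, sp=-3, e=sp−y=-3; I=-3, D=e−e_prev=-3; u=3/2·(-3)+1/2·(-3)+2·(-3)=-12; next y=3/5·0+1/4·(-12)=-3
n=1: y=-3, sp=-3, e=sp−y=0; I=-3, D=e−e_prev=3; u=3/2·0+1/2·(-3)+2·3=4.5; next y=3/5·(-3)+1/4·4.5=-0.675
n=2: y=-0.675, sp=-3, e=sp−y=-2.325; I=-5.325, D=e−e_prev=-2.325; u=3/2·(-2.325)+1/2·(-5.325)+2·(-2.325)=-10.8; next y=3/5·(-0.675)+1/4·(-10.8)=-3.105
n=3: y=-3.105, sp=-3, e=sp−y=0.105; I=-5.22, D=e−e_prev=2.43; u=3/2·0.105+1/2·(-5.22)+2·2.43=2.4075; next y=3/5·(-3.105)+1/4·2.4075=-1.261125
n=4: y=-1.261125, sp=-3, e=sp−y=-1.738875; I=-6.958875, D=e−e_prev=-1.843875; u=3/2·(-1.738875)+1/2·(-6.958875)+2·(-1.843875)=-9.7755; next y=3/5·(-1.261125)+1/4·(-9.7755)=-3.20055
n=5: y=-3.20055, sp=-3, e=sp−y=0.20055; I=-6.758325, D=e−e_prev=1.939425; u=3/2·0.20055+1/2·(-6.758325)+2·1.939425≈0.800513; next y=3/5·(-3.20055)+1/4·0.800513≈-1.720202
n=6: y≈-1.720202, sp=-3, e=sp−y≈-1.279798; I≈-8.038123, D=e−e_prev≈-1.480348; u=3/2·(-1.279798)+1/2·(-8.038123)+2·(-1.480348)≈-8.899455; next y=3/5·(-1.720202)+1/4·(-8.899455)≈-3.256985

0 -3 -12.000 0.000
1 -3 4.500 -3.000
2 -3 -10.800 -0.675
3 -3 2.408 -3.105
4 -3 -9.776 -1.261
5 -3 0.801 -3.201
6 -3 -8.899 -1.720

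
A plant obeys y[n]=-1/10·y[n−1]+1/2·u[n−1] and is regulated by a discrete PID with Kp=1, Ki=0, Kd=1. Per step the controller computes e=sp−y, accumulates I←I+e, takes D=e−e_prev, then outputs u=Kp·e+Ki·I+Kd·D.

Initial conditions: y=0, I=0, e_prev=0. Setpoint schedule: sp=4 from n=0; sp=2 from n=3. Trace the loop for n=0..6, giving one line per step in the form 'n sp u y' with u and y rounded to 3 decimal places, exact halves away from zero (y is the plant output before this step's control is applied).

(exact arithmetic carried between steps; '≈' marks a value shown rounded to 6 d.p. or computed from one; I and e_prev carry over from the previous line; the table rounds u and y to 3 d.p., halves away from zero)
n=0: y=0, sp=4, e=sp−y=4; I=4, D=e−e_prev=4; u=1·4+0·4+1·4=8; next y=-1/10·0+1/2·8=4
n=1: y=4, sp=4, e=sp−y=0; I=4, D=e−e_prev=-4; u=1·0+0·4+1·(-4)=-4; next y=-1/10·4+1/2·(-4)=-2.4
n=2: y=-2.4, sp=4, e=sp−y=6.4; I=10.4, D=e−e_prev=6.4; u=1·6.4+0·10.4+1·6.4=12.8; next y=-1/10·(-2.4)+1/2·12.8=6.64
n=3: y=6.64, sp=2, e=sp−y=-4.64; I=5.76, D=e−e_prev=-11.04; u=1·(-4.64)+0·5.76+1·(-11.04)=-15.68; next y=-1/10·6.64+1/2·(-15.68)=-8.504
n=4: y=-8.504, sp=2, e=sp−y=10.504; I=16.264, D=e−e_prev=15.144; u=1·10.504+0·16.264+1·15.144=25.648; next y=-1/10·(-8.504)+1/2·25.648=13.6744
n=5: y=13.6744, sp=2, e=sp−y=-11.6744; I=4.5896, D=e−e_prev=-22.1784; u=1·(-11.6744)+0·4.5896+1·(-22.1784)=-33.8528; next y=-1/10·13.6744+1/2·(-33.8528)=-18.29384
n=6: y=-18.29384, sp=2, e=sp−y=20.29384; I=24.88344, D=e−e_prev=31.96824; u=1·20.29384+0·24.88344+1·31.96824=52.26208; next y=-1/10·(-18.29384)+1/2·52.26208=27.960424

0 4 8.000 0.000
1 4 -4.000 4.000
2 4 12.800 -2.400
3 2 -15.680 6.640
4 2 25.648 -8.504
5 2 -33.853 13.674
6 2 52.262 -18.294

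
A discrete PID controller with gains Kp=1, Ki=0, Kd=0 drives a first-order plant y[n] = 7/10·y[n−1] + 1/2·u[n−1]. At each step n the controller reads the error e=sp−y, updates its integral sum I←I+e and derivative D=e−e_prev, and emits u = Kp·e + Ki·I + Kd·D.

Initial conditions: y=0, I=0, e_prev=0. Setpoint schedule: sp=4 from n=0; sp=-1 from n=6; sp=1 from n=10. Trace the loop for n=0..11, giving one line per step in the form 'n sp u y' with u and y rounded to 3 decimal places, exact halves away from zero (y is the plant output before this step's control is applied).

0 4 4.000 0.000
1 4 2.000 2.000
2 4 1.600 2.400
3 4 1.520 2.480
4 4 1.504 2.496
5 4 1.501 2.499
6 -1 -3.500 2.500
7 -1 -1.000 0.000
8 -1 -0.500 -0.500
9 -1 -0.400 -0.600
10 1 1.620 -0.620
11 1 0.624 0.376

(exact arithmetic carried between steps; '≈' marks a value shown rounded to 6 d.p. or computed from one; I and e_prev carry over from the previous line; the table rounds u and y to 3 d.p., halves away from zero)
n=0: y=0, sp=4, e=sp−y=4; I=4, D=e−e_prev=4; u=1·4+0·4+0·4=4; next y=7/10·0+1/2·4=2
n=1: y=2, sp=4, e=sp−y=2; I=6, D=e−e_prev=-2; u=1·2+0·6+0·(-2)=2; next y=7/10·2+1/2·2=2.4
n=2: y=2.4, sp=4, e=sp−y=1.6; I=7.6, D=e−e_prev=-0.4; u=1·1.6+0·7.6+0·(-0.4)=1.6; next y=7/10·2.4+1/2·1.6=2.48
n=3: y=2.48, sp=4, e=sp−y=1.52; I=9.12, D=e−e_prev=-0.08; u=1·1.52+0·9.12+0·(-0.08)=1.52; next y=7/10·2.48+1/2·1.52=2.496
n=4: y=2.496, sp=4, e=sp−y=1.504; I=10.624, D=e−e_prev=-0.016; u=1·1.504+0·10.624+0·(-0.016)=1.504; next y=7/10·2.496+1/2·1.504=2.4992
n=5: y=2.4992, sp=4, e=sp−y=1.5008; I=12.1248, D=e−e_prev=-0.0032; u=1·1.5008+0·12.1248+0·(-0.0032)=1.5008; next y=7/10·2.4992+1/2·1.5008=2.49984
n=6: y=2.49984, sp=-1, e=sp−y=-3.49984; I=8.62496, D=e−e_prev=-5.00064; u=1·(-3.49984)+0·8.62496+0·(-5.00064)=-3.49984; next y=7/10·2.49984+1/2·(-3.49984)=-0.000032
n=7: y=-0.000032, sp=-1, e=sp−y=-0.999968; I=7.624992, D=e−e_prev=2.499872; u=1·(-0.999968)+0·7.624992+0·2.499872=-0.999968; next y=7/10·(-0.000032)+1/2·(-0.999968)≈-0.500006
n=8: y≈-0.500006, sp=-1, e=sp−y≈-0.499994; I≈7.124998, D=e−e_prev≈0.499974; u=1·(-0.499994)+0·7.124998+0·0.499974≈-0.499994; next y=7/10·(-0.500006)+1/2·(-0.499994)≈-0.600001
n=9: y≈-0.600001, sp=-1, e=sp−y≈-0.399999; I≈6.725000, D=e−e_prev≈0.099995; u=1·(-0.399999)+0·6.725000+0·0.099995≈-0.399999; next y=7/10·(-0.600001)+1/2·(-0.399999)≈-0.620000
n=10: y≈-0.620000, sp=1, e=sp−y≈1.620000; I≈8.345000, D=e−e_prev≈2.019999; u=1·1.620000+0·8.345000+0·2.019999≈1.620000; next y=7/10·(-0.620000)+1/2·1.620000≈0.376000
n=11: y≈0.376000, sp=1, e=sp−y≈0.624000; I≈8.969000, D=e−e_prev≈-0.996000; u=1·0.624000+0·8.969000+0·(-0.996000)≈0.624000; next y=7/10·0.376000+1/2·0.624000≈0.575200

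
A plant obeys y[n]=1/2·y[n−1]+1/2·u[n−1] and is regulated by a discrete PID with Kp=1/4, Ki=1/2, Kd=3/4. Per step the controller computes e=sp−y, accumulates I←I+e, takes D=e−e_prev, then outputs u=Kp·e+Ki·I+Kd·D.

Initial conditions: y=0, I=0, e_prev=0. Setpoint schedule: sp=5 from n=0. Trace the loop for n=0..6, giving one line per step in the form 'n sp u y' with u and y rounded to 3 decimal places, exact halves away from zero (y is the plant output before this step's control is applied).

(exact arithmetic carried between steps; '≈' marks a value shown rounded to 6 d.p. or computed from one; I and e_prev carry over from the previous line; the table rounds u and y to 3 d.p., halves away from zero)
n=0: y=0, sp=5, e=sp−y=5; I=5, D=e−e_prev=5; u=1/4·5+1/2·5+3/4·5=7.5; next y=1/2·0+1/2·7.5=3.75
n=1: y=3.75, sp=5, e=sp−y=1.25; I=6.25, D=e−e_prev=-3.75; u=1/4·1.25+1/2·6.25+3/4·(-3.75)=0.625; next y=1/2·3.75+1/2·0.625=2.1875
n=2: y=2.1875, sp=5, e=sp−y=2.8125; I=9.0625, D=e−e_prev=1.5625; u=1/4·2.8125+1/2·9.0625+3/4·1.5625=6.40625; next y=1/2·2.1875+1/2·6.40625=4.296875
n=3: y=4.296875, sp=5, e=sp−y=0.703125; I=9.765625, D=e−e_prev=-2.109375; u=1/4·0.703125+1/2·9.765625+3/4·(-2.109375)≈3.476563; next y=1/2·4.296875+1/2·3.476563≈3.886719
n=4: y≈3.886719, sp=5, e=sp−y≈1.113281; I≈10.878906, D=e−e_prev≈0.410156; u=1/4·1.113281+1/2·10.878906+3/4·0.410156≈6.025391; next y=1/2·3.886719+1/2·6.025391≈4.956055
n=5: y≈4.956055, sp=5, e=sp−y≈0.043945; I≈10.922852, D=e−e_prev≈-1.069336; u=1/4·0.043945+1/2·10.922852+3/4·(-1.069336)≈4.670410; next y=1/2·4.956055+1/2·4.670410≈4.813232
n=6: y≈4.813232, sp=5, e=sp−y≈0.186768; I≈11.109619, D=e−e_prev≈0.142822; u=1/4·0.186768+1/2·11.109619+3/4·0.142822≈5.708618; next y=1/2·4.813232+1/2·5.708618≈5.260925

0 5 7.500 0.000
1 5 0.625 3.750
2 5 6.406 2.188
3 5 3.477 4.297
4 5 6.025 3.887
5 5 4.670 4.956
6 5 5.709 4.813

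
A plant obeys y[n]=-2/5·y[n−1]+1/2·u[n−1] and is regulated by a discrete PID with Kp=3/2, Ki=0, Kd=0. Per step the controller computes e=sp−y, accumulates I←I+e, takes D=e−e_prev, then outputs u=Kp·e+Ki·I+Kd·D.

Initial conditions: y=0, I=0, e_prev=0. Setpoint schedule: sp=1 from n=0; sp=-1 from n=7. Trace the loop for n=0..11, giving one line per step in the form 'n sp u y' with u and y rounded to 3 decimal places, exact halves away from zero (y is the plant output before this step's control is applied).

0 1 1.500 0.000
1 1 0.375 0.750
2 1 1.669 -0.113
3 1 0.181 0.879
4 1 1.892 -0.261
5 1 -0.076 1.050
6 1 2.187 -0.458
7 -1 -3.415 1.277
8 -1 1.827 -2.218
9 -1 -4.202 1.801
10 -1 2.732 -2.821
11 -1 -5.241 2.494

(exact arithmetic carried between steps; '≈' marks a value shown rounded to 6 d.p. or computed from one; I and e_prev carry over from the previous line; the table rounds u and y to 3 d.p., halves away from zero)
n=0: y=0, sp=1, e=sp−y=1; I=1, D=e−e_prev=1; u=3/2·1+0·1+0·1=1.5; next y=-2/5·0+1/2·1.5=0.75
n=1: y=0.75, sp=1, e=sp−y=0.25; I=1.25, D=e−e_prev=-0.75; u=3/2·0.25+0·1.25+0·(-0.75)=0.375; next y=-2/5·0.75+1/2·0.375=-0.1125
n=2: y=-0.1125, sp=1, e=sp−y=1.1125; I=2.3625, D=e−e_prev=0.8625; u=3/2·1.1125+0·2.3625+0·0.8625=1.66875; next y=-2/5·(-0.1125)+1/2·1.66875=0.879375
n=3: y=0.879375, sp=1, e=sp−y=0.120625; I=2.483125, D=e−e_prev=-0.991875; u=3/2·0.120625+0·2.483125+0·(-0.991875)≈0.180938; next y=-2/5·0.879375+1/2·0.180938≈-0.261281
n=4: y≈-0.261281, sp=1, e=sp−y≈1.261281; I≈3.744406, D=e−e_prev≈1.140656; u=3/2·1.261281+0·3.744406+0·1.140656≈1.891922; next y=-2/5·(-0.261281)+1/2·1.891922≈1.050473
n=5: y≈1.050473, sp=1, e=sp−y≈-0.050473; I≈3.693933, D=e−e_prev≈-1.311755; u=3/2·(-0.050473)+0·3.693933+0·(-1.311755)≈-0.075710; next y=-2/5·1.050473+1/2·(-0.075710)≈-0.458044
n=6: y≈-0.458044, sp=1, e=sp−y≈1.458044; I≈5.151977, D=e−e_prev≈1.508518; u=3/2·1.458044+0·5.151977+0·1.508518≈2.187067; next y=-2/5·(-0.458044)+1/2·2.187067≈1.276751
n=7: y≈1.276751, sp=-1, e=sp−y≈-2.276751; I≈2.875226, D=e−e_prev≈-3.734796; u=3/2·(-2.276751)+0·2.875226+0·(-3.734796)≈-3.415127; next y=-2/5·1.276751+1/2·(-3.415127)≈-2.218264
n=8: y≈-2.218264, sp=-1, e=sp−y≈1.218264; I≈4.093490, D=e−e_prev≈3.495015; u=3/2·1.218264+0·4.093490+0·3.495015≈1.827396; next y=-2/5·(-2.218264)+1/2·1.827396≈1.801003
n=9: y≈1.801003, sp=-1, e=sp−y≈-2.801003; I≈1.292487, D=e−e_prev≈-4.019267; u=3/2·(-2.801003)+0·1.292487+0·(-4.019267)≈-4.201505; next y=-2/5·1.801003+1/2·(-4.201505)≈-2.821154
n=10: y≈-2.821154, sp=-1, e=sp−y≈1.821154; I≈3.113640, D=e−e_prev≈4.622157; u=3/2·1.821154+0·3.113640+0·4.622157≈2.731731; next y=-2/5·(-2.821154)+1/2·2.731731≈2.494327
n=11: y≈2.494327, sp=-1, e=sp−y≈-3.494327; I≈-0.380687, D=e−e_prev≈-5.315481; u=3/2·(-3.494327)+0·(-0.380687)+0·(-5.315481)≈-5.241490; next y=-2/5·2.494327+1/2·(-5.241490)≈-3.618476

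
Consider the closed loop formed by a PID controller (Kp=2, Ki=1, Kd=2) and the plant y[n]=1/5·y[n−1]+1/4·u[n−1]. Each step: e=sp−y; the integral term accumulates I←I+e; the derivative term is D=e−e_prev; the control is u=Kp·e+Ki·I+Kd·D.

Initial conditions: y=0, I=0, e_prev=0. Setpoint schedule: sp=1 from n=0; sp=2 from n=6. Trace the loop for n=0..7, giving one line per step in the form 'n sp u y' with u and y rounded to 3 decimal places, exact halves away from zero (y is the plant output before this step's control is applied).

0 1 5.000 0.000
1 1 -2.250 1.250
2 1 7.813 -0.313
3 1 -5.016 1.891
4 1 12.332 -0.876
5 1 -10.243 2.908
6 2 24.852 -1.979
7 2 -21.925 5.817

(exact arithmetic carried between steps; '≈' marks a value shown rounded to 6 d.p. or computed from one; I and e_prev carry over from the previous line; the table rounds u and y to 3 d.p., halves away from zero)
n=0: y=0, sp=1, e=sp−y=1; I=1, D=e−e_prev=1; u=2·1+1·1+2·1=5; next y=1/5·0+1/4·5=1.25
n=1: y=1.25, sp=1, e=sp−y=-0.25; I=0.75, D=e−e_prev=-1.25; u=2·(-0.25)+1·0.75+2·(-1.25)=-2.25; next y=1/5·1.25+1/4·(-2.25)=-0.3125
n=2: y=-0.3125, sp=1, e=sp−y=1.3125; I=2.0625, D=e−e_prev=1.5625; u=2·1.3125+1·2.0625+2·1.5625=7.8125; next y=1/5·(-0.3125)+1/4·7.8125=1.890625
n=3: y=1.890625, sp=1, e=sp−y=-0.890625; I=1.171875, D=e−e_prev=-2.203125; u=2·(-0.890625)+1·1.171875+2·(-2.203125)=-5.015625; next y=1/5·1.890625+1/4·(-5.015625)≈-0.875781
n=4: y≈-0.875781, sp=1, e=sp−y≈1.875781; I≈3.047656, D=e−e_prev≈2.766406; u=2·1.875781+1·3.047656+2·2.766406≈12.332031; next y=1/5·(-0.875781)+1/4·12.332031≈2.907852
n=5: y≈2.907852, sp=1, e=sp−y≈-1.907852; I≈1.139805, D=e−e_prev≈-3.783633; u=2·(-1.907852)+1·1.139805+2·(-3.783633)≈-10.243164; next y=1/5·2.907852+1/4·(-10.243164)≈-1.979221
n=6: y≈-1.979221, sp=2, e=sp−y≈3.979221; I≈5.119025, D=e−e_prev≈5.887072; u=2·3.979221+1·5.119025+2·5.887072≈24.851611; next y=1/5·(-1.979221)+1/4·24.851611≈5.817059
n=7: y≈5.817059, sp=2, e=sp−y≈-3.817059; I≈1.301967, D=e−e_prev≈-7.796279; u=2·(-3.817059)+1·1.301967+2·(-7.796279)≈-21.924709; next y=1/5·5.817059+1/4·(-21.924709)≈-4.317766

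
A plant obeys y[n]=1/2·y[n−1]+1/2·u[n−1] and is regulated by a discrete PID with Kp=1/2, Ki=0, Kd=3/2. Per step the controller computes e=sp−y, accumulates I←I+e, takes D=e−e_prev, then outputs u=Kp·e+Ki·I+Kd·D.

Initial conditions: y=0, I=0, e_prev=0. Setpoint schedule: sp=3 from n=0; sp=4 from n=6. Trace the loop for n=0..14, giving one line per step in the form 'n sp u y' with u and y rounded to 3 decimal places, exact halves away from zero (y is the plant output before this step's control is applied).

0 3 6.000 0.000
1 3 -4.500 3.000
2 3 7.500 -0.750
3 3 -6.375 3.375
4 3 9.563 -1.500
5 3 -8.813 4.031
6 4 14.328 -2.391
7 4 -13.523 5.969
8 4 18.508 -3.777
9 4 -18.396 7.365
10 4 24.079 -5.516
11 4 -24.837 9.282
12 4 31.478 -7.778
13 4 -33.367 11.850
14 4 41.292 -10.758

(exact arithmetic carried between steps; '≈' marks a value shown rounded to 6 d.p. or computed from one; I and e_prev carry over from the previous line; the table rounds u and y to 3 d.p., halves away from zero)
n=0: y=0, sp=3, e=sp−y=3; I=3, D=e−e_prev=3; u=1/2·3+0·3+3/2·3=6; next y=1/2·0+1/2·6=3
n=1: y=3, sp=3, e=sp−y=0; I=3, D=e−e_prev=-3; u=1/2·0+0·3+3/2·(-3)=-4.5; next y=1/2·3+1/2·(-4.5)=-0.75
n=2: y=-0.75, sp=3, e=sp−y=3.75; I=6.75, D=e−e_prev=3.75; u=1/2·3.75+0·6.75+3/2·3.75=7.5; next y=1/2·(-0.75)+1/2·7.5=3.375
n=3: y=3.375, sp=3, e=sp−y=-0.375; I=6.375, D=e−e_prev=-4.125; u=1/2·(-0.375)+0·6.375+3/2·(-4.125)=-6.375; next y=1/2·3.375+1/2·(-6.375)=-1.5
n=4: y=-1.5, sp=3, e=sp−y=4.5; I=10.875, D=e−e_prev=4.875; u=1/2·4.5+0·10.875+3/2·4.875=9.5625; next y=1/2·(-1.5)+1/2·9.5625=4.03125
n=5: y=4.03125, sp=3, e=sp−y=-1.03125; I=9.84375, D=e−e_prev=-5.53125; u=1/2·(-1.03125)+0·9.84375+3/2·(-5.53125)=-8.8125; next y=1/2·4.03125+1/2·(-8.8125)=-2.390625
n=6: y=-2.390625, sp=4, e=sp−y=6.390625; I=16.234375, D=e−e_prev=7.421875; u=1/2·6.390625+0·16.234375+3/2·7.421875=14.328125; next y=1/2·(-2.390625)+1/2·14.328125=5.96875
n=7: y=5.96875, sp=4, e=sp−y=-1.96875; I=14.265625, D=e−e_prev=-8.359375; u=1/2·(-1.96875)+0·14.265625+3/2·(-8.359375)≈-13.523438; next y=1/2·5.96875+1/2·(-13.523438)≈-3.777344
n=8: y≈-3.777344, sp=4, e=sp−y≈7.777344; I≈22.042969, D=e−e_prev≈9.746094; u=1/2·7.777344+0·22.042969+3/2·9.746094≈18.507813; next y=1/2·(-3.777344)+1/2·18.507813≈7.365234
n=9: y≈7.365234, sp=4, e=sp−y≈-3.365234; I≈18.677734, D=e−e_prev≈-11.142578; u=1/2·(-3.365234)+0·18.677734+3/2·(-11.142578)≈-18.396484; next y=1/2·7.365234+1/2·(-18.396484)≈-5.515625
n=10: y=-5.515625, sp=4, e=sp−y=9.515625; I≈28.193359, D=e−e_prev≈12.880859; u=1/2·9.515625+0·28.193359+3/2·12.880859≈24.079102; next y=1/2·(-5.515625)+1/2·24.079102≈9.281738
n=11: y≈9.281738, sp=4, e=sp−y≈-5.281738; I≈22.911621, D=e−e_prev≈-14.797363; u=1/2·(-5.281738)+0·22.911621+3/2·(-14.797363)≈-24.836914; next y=1/2·9.281738+1/2·(-24.836914)≈-7.777588
n=12: y≈-7.777588, sp=4, e=sp−y≈11.777588; I≈34.689209, D=e−e_prev≈17.059326; u=1/2·11.777588+0·34.689209+3/2·17.059326≈31.477783; next y=1/2·(-7.777588)+1/2·31.477783≈11.850098
n=13: y≈11.850098, sp=4, e=sp−y≈-7.850098; I≈26.839111, D=e−e_prev≈-19.627686; u=1/2·(-7.850098)+0·26.839111+3/2·(-19.627686)≈-33.366577; next y=1/2·11.850098+1/2·(-33.366577)≈-10.758240
n=14: y≈-10.758240, sp=4, e=sp−y≈14.758240; I≈41.597351, D=e−e_prev≈22.608337; u=1/2·14.758240+0·41.597351+3/2·22.608337≈41.291626; next y=1/2·(-10.758240)+1/2·41.291626≈15.266693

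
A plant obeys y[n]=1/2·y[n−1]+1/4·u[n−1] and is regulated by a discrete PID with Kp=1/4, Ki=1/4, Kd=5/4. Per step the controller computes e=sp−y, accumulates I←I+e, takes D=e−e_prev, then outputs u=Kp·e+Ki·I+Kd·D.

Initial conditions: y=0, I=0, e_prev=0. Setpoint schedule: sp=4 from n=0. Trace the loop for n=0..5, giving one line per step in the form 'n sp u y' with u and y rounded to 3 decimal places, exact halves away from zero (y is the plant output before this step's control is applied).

0 4 7.000 0.000
1 4 -0.063 1.750
2 4 4.246 0.859
3 4 2.812 1.491
4 4 4.304 1.449
5 4 4.273 1.800

(exact arithmetic carried between steps; '≈' marks a value shown rounded to 6 d.p. or computed from one; I and e_prev carry over from the previous line; the table rounds u and y to 3 d.p., halves away from zero)
n=0: y=0, sp=4, e=sp−y=4; I=4, D=e−e_prev=4; u=1/4·4+1/4·4+5/4·4=7; next y=1/2·0+1/4·7=1.75
n=1: y=1.75, sp=4, e=sp−y=2.25; I=6.25, D=e−e_prev=-1.75; u=1/4·2.25+1/4·6.25+5/4·(-1.75)=-0.0625; next y=1/2·1.75+1/4·(-0.0625)=0.859375
n=2: y=0.859375, sp=4, e=sp−y=3.140625; I=9.390625, D=e−e_prev=0.890625; u=1/4·3.140625+1/4·9.390625+5/4·0.890625≈4.246094; next y=1/2·0.859375+1/4·4.246094≈1.491211
n=3: y≈1.491211, sp=4, e=sp−y≈2.508789; I≈11.899414, D=e−e_prev≈-0.631836; u=1/4·2.508789+1/4·11.899414+5/4·(-0.631836)≈2.812256; next y=1/2·1.491211+1/4·2.812256≈1.448669
n=4: y≈1.448669, sp=4, e=sp−y≈2.551331; I≈14.450745, D=e−e_prev≈0.042542; u=1/4·2.551331+1/4·14.450745+5/4·0.042542≈4.303696; next y=1/2·1.448669+1/4·4.303696≈1.800259
n=5: y≈1.800259, sp=4, e=sp−y≈2.199741; I≈16.650486, D=e−e_prev≈-0.351589; u=1/4·2.199741+1/4·16.650486+5/4·(-0.351589)≈4.273070; next y=1/2·1.800259+1/4·4.273070≈1.968397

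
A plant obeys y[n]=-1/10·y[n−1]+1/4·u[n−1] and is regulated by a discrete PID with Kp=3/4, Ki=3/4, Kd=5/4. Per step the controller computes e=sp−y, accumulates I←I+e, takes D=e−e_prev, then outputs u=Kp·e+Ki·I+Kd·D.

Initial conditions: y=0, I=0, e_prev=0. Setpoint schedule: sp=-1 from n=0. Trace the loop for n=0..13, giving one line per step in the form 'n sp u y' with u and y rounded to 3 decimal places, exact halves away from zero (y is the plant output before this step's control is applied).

(exact arithmetic carried between steps; '≈' marks a value shown rounded to 6 d.p. or computed from one; I and e_prev carry over from the previous line; the table rounds u and y to 3 d.p., halves away from zero)
n=0: y=0, sp=-1, e=sp−y=-1; I=-1, D=e−e_prev=-1; u=3/4·(-1)+3/4·(-1)+5/4·(-1)=-2.75; next y=-1/10·0+1/4·(-2.75)=-0.6875
n=1: y=-0.6875, sp=-1, e=sp−y=-0.3125; I=-1.3125, D=e−e_prev=0.6875; u=3/4·(-0.3125)+3/4·(-1.3125)+5/4·0.6875=-0.359375; next y=-1/10·(-0.6875)+1/4·(-0.359375)≈-0.021094
n=2: y≈-0.021094, sp=-1, e=sp−y≈-0.978906; I≈-2.291406, D=e−e_prev≈-0.666406; u=3/4·(-0.978906)+3/4·(-2.291406)+5/4·(-0.666406)≈-3.285742; next y=-1/10·(-0.021094)+1/4·(-3.285742)≈-0.819326
n=3: y≈-0.819326, sp=-1, e=sp−y≈-0.180674; I≈-2.472080, D=e−e_prev≈0.798232; u=3/4·(-0.180674)+3/4·(-2.472080)+5/4·0.798232≈-0.991775; next y=-1/10·(-0.819326)+1/4·(-0.991775)≈-0.166011
n=4: y≈-0.166011, sp=-1, e=sp−y≈-0.833989; I≈-3.306069, D=e−e_prev≈-0.653315; u=3/4·(-0.833989)+3/4·(-3.306069)+5/4·(-0.653315)≈-3.921687; next y=-1/10·(-0.166011)+1/4·(-3.921687)≈-0.963821
n=5: y≈-0.963821, sp=-1, e=sp−y≈-0.036179; I≈-3.342248, D=e−e_prev≈0.797810; u=3/4·(-0.036179)+3/4·(-3.342248)+5/4·0.797810≈-1.536559; next y=-1/10·(-0.963821)+1/4·(-1.536559)≈-0.287758
n=6: y≈-0.287758, sp=-1, e=sp−y≈-0.712242; I≈-4.054491, D=e−e_prev≈-0.676063; u=3/4·(-0.712242)+3/4·(-4.054491)+5/4·(-0.676063)≈-4.420129; next y=-1/10·(-0.287758)+1/4·(-4.420129)≈-1.076256
n=7: y≈-1.076256, sp=-1, e=sp−y≈0.076256; I≈-3.978234, D=e−e_prev≈0.788499; u=3/4·0.076256+3/4·(-3.978234)+5/4·0.788499≈-1.940860; next y=-1/10·(-1.076256)+1/4·(-1.940860)≈-0.377589
n=8: y≈-0.377589, sp=-1, e=sp−y≈-0.622411; I≈-4.600645, D=e−e_prev≈-0.698667; u=3/4·(-0.622411)+3/4·(-4.600645)+5/4·(-0.698667)≈-4.790626; next y=-1/10·(-0.377589)+1/4·(-4.790626)≈-1.159897
n=9: y≈-1.159897, sp=-1, e=sp−y≈0.159897; I≈-4.440747, D=e−e_prev≈0.782308; u=3/4·0.159897+3/4·(-4.440747)+5/4·0.782308≈-2.232752; next y=-1/10·(-1.159897)+1/4·(-2.232752)≈-0.442198
n=10: y≈-0.442198, sp=-1, e=sp−y≈-0.557802; I≈-4.998549, D=e−e_prev≈-0.717699; u=3/4·(-0.557802)+3/4·(-4.998549)+5/4·(-0.717699)≈-5.064387; next y=-1/10·(-0.442198)+1/4·(-5.064387)≈-1.221877
n=11: y≈-1.221877, sp=-1, e=sp−y≈0.221877; I≈-4.776672, D=e−e_prev≈0.779679; u=3/4·0.221877+3/4·(-4.776672)+5/4·0.779679≈-2.441498; next y=-1/10·(-1.221877)+1/4·(-2.441498)≈-0.488187
n=12: y≈-0.488187, sp=-1, e=sp−y≈-0.511813; I≈-5.288485, D=e−e_prev≈-0.733690; u=3/4·(-0.511813)+3/4·(-5.288485)+5/4·(-0.733690)≈-5.267336; next y=-1/10·(-0.488187)+1/4·(-5.267336)≈-1.268015
n=13: y≈-1.268015, sp=-1, e=sp−y≈0.268015; I≈-5.020470, D=e−e_prev≈0.779829; u=3/4·0.268015+3/4·(-5.020470)+5/4·0.779829≈-2.589555; next y=-1/10·(-1.268015)+1/4·(-2.589555)≈-0.520587

0 -1 -2.750 0.000
1 -1 -0.359 -0.688
2 -1 -3.286 -0.021
3 -1 -0.992 -0.819
4 -1 -3.922 -0.166
5 -1 -1.537 -0.964
6 -1 -4.420 -0.288
7 -1 -1.941 -1.076
8 -1 -4.791 -0.378
9 -1 -2.233 -1.160
10 -1 -5.064 -0.442
11 -1 -2.441 -1.222
12 -1 -5.267 -0.488
13 -1 -2.590 -1.268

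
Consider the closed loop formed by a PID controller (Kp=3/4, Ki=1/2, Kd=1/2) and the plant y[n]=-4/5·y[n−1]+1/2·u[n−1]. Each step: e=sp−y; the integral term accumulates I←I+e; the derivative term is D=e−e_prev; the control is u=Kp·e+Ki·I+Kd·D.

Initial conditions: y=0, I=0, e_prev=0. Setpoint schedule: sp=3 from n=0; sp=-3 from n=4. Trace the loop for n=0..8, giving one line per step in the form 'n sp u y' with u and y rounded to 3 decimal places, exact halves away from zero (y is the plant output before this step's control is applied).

0 3 5.250 0.000
1 3 0.656 2.625
2 3 9.851 -1.772
3 3 -4.163 6.343
4 -3 11.346 -7.156
5 -3 -22.793 11.397
6 -3 35.130 -20.515
7 -3 -67.428 33.977
8 -3 107.356 -60.895

(exact arithmetic carried between steps; '≈' marks a value shown rounded to 6 d.p. or computed from one; I and e_prev carry over from the previous line; the table rounds u and y to 3 d.p., halves away from zero)
n=0: y=0, sp=3, e=sp−y=3; I=3, D=e−e_prev=3; u=3/4·3+1/2·3+1/2·3=5.25; next y=-4/5·0+1/2·5.25=2.625
n=1: y=2.625, sp=3, e=sp−y=0.375; I=3.375, D=e−e_prev=-2.625; u=3/4·0.375+1/2·3.375+1/2·(-2.625)=0.65625; next y=-4/5·2.625+1/2·0.65625=-1.771875
n=2: y=-1.771875, sp=3, e=sp−y=4.771875; I=8.146875, D=e−e_prev=4.396875; u=3/4·4.771875+1/2·8.146875+1/2·4.396875≈9.850781; next y=-4/5·(-1.771875)+1/2·9.850781≈6.342891
n=3: y≈6.342891, sp=3, e=sp−y≈-3.342891; I≈4.803984, D=e−e_prev≈-8.114766; u=3/4·(-3.342891)+1/2·4.803984+1/2·(-8.114766)≈-4.162559; next y=-4/5·6.342891+1/2·(-4.162559)≈-7.155592
n=4: y≈-7.155592, sp=-3, e=sp−y≈4.155592; I≈8.959576, D=e−e_prev≈7.498482; u=3/4·4.155592+1/2·8.959576+1/2·7.498482≈11.345723; next y=-4/5·(-7.155592)+1/2·11.345723≈11.397335
n=5: y≈11.397335, sp=-3, e=sp−y≈-14.397335; I≈-5.437759, D=e−e_prev≈-18.552927; u=3/4·(-14.397335)+1/2·(-5.437759)+1/2·(-18.552927)≈-22.793344; next y=-4/5·11.397335+1/2·(-22.793344)≈-20.514540
n=6: y≈-20.514540, sp=-3, e=sp−y≈17.514540; I≈12.076781, D=e−e_prev≈31.911875; u=3/4·17.514540+1/2·12.076781+1/2·31.911875≈35.130233; next y=-4/5·(-20.514540)+1/2·35.130233≈33.976749
n=7: y≈33.976749, sp=-3, e=sp−y≈-36.976749; I≈-24.899967, D=e−e_prev≈-54.491289; u=3/4·(-36.976749)+1/2·(-24.899967)+1/2·(-54.491289)≈-67.428190; next y=-4/5·33.976749+1/2·(-67.428190)≈-60.895494
n=8: y≈-60.895494, sp=-3, e=sp−y≈57.895494; I≈32.995526, D=e−e_prev≈94.872242; u=3/4·57.895494+1/2·32.995526+1/2·94.872242≈107.355504; next y=-4/5·(-60.895494)+1/2·107.355504≈102.394147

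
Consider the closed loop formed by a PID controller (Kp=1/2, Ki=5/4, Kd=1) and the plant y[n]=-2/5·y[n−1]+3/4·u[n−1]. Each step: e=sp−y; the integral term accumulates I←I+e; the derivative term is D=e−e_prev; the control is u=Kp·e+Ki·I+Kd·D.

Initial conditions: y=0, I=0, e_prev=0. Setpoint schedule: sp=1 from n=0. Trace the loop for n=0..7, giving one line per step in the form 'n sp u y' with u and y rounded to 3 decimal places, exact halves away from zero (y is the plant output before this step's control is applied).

(exact arithmetic carried between steps; '≈' marks a value shown rounded to 6 d.p. or computed from one; I and e_prev carry over from the previous line; the table rounds u and y to 3 d.p., halves away from zero)
n=0: y=0, sp=1, e=sp−y=1; I=1, D=e−e_prev=1; u=1/2·1+5/4·1+1·1=2.75; next y=-2/5·0+3/4·2.75=2.0625
n=1: y=2.0625, sp=1, e=sp−y=-1.0625; I=-0.0625, D=e−e_prev=-2.0625; u=1/2·(-1.0625)+5/4·(-0.0625)+1·(-2.0625)=-2.671875; next y=-2/5·2.0625+3/4·(-2.671875)≈-2.828906
n=2: y≈-2.828906, sp=1, e=sp−y≈3.828906; I≈3.766406, D=e−e_prev≈4.891406; u=1/2·3.828906+5/4·3.766406+1·4.891406≈11.513867; next y=-2/5·(-2.828906)+3/4·11.513867≈9.766963
n=3: y≈9.766963, sp=1, e=sp−y≈-8.766963; I≈-5.000557, D=e−e_prev≈-12.595869; u=1/2·(-8.766963)+5/4·(-5.000557)+1·(-12.595869)≈-23.230046; next y=-2/5·9.766963+3/4·(-23.230046)≈-21.329320
n=4: y≈-21.329320, sp=1, e=sp−y≈22.329320; I≈17.328763, D=e−e_prev≈31.096283; u=1/2·22.329320+5/4·17.328763+1·31.096283≈63.921897; next y=-2/5·(-21.329320)+3/4·63.921897≈56.473151
n=5: y≈56.473151, sp=1, e=sp−y≈-55.473151; I≈-38.144387, D=e−e_prev≈-77.802471; u=1/2·(-55.473151)+5/4·(-38.144387)+1·(-77.802471)≈-153.219530; next y=-2/5·56.473151+3/4·(-153.219530)≈-137.503908
n=6: y≈-137.503908, sp=1, e=sp−y≈138.503908; I≈100.359521, D=e−e_prev≈193.977059; u=1/2·138.503908+5/4·100.359521+1·193.977059≈388.678413; next y=-2/5·(-137.503908)+3/4·388.678413≈346.510373
n=7: y≈346.510373, sp=1, e=sp−y≈-345.510373; I≈-245.150853, D=e−e_prev≈-484.014281; u=1/2·(-345.510373)+5/4·(-245.150853)+1·(-484.014281)≈-963.208033; next y=-2/5·346.510373+3/4·(-963.208033)≈-861.010174

0 1 2.750 0.000
1 1 -2.672 2.063
2 1 11.514 -2.829
3 1 -23.230 9.767
4 1 63.922 -21.329
5 1 -153.220 56.473
6 1 388.678 -137.504
7 1 -963.208 346.510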